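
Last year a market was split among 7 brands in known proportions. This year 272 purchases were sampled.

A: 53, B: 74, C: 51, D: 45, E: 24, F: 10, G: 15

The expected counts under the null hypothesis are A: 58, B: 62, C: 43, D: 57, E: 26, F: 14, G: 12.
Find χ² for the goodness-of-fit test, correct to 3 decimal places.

8.815

χ² = (53−58)²/58 + (74−62)²/62 + (51−43)²/43 + (45−57)²/57 + (24−26)²/26 + (10−14)²/14 + (15−12)²/12
   = 0.4310 + 2.3226 + 1.4884 + 2.5263 + 0.1538 + 1.1429 + 0.7500
Sum = 8.815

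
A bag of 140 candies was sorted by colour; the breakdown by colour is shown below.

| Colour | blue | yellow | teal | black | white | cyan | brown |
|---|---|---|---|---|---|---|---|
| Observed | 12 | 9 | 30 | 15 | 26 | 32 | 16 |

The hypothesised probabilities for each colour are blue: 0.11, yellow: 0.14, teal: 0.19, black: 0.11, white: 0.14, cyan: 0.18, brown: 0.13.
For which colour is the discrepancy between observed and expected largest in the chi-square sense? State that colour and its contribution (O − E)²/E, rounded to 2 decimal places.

yellow, 5.73

Expected counts E_i = n·p_i: 140×0.11 = 15.4, 140×0.14 = 19.6, 140×0.19 = 26.6, 140×0.11 = 15.4, 140×0.14 = 19.6, 140×0.18 = 25.2, 140×0.13 = 18.2.
cat         O        E   (O−E)²/E
blue       12     15.4      0.751
yellow      9     19.6      5.733
teal       30     26.6      0.435
black      15     15.4      0.010
white      26     19.6      2.090
cyan       32     25.2      1.835
brown      16     18.2      0.266
The largest term is for yellow: 5.73.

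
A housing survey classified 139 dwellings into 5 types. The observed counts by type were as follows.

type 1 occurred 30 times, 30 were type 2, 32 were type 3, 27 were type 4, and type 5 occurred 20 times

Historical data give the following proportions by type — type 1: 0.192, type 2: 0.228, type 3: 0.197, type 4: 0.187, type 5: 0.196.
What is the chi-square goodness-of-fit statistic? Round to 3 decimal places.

Expected counts E_i = n·p_i: 139×0.192 = 26.688, 139×0.228 = 31.692, 139×0.197 = 27.383, 139×0.187 = 25.993, 139×0.196 = 27.244.
cat         O        E   (O−E)²/E
type 1     30   26.688     0.4110
type 2     30   31.692     0.0903
type 3     32   27.383     0.7785
type 4     27   25.993     0.0390
type 5     20   27.244     1.9261
Sum = 3.245

3.245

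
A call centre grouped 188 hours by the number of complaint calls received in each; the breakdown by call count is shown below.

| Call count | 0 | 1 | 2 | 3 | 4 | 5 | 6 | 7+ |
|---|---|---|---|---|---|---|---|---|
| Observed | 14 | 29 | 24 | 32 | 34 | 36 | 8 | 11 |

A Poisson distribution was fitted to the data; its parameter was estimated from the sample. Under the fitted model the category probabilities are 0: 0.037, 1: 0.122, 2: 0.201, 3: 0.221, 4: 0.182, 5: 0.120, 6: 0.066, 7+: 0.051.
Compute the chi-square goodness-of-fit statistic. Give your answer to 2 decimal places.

25.74

Expected counts E_i = n·p_i: 188×0.037 = 6.956, 188×0.122 = 22.936, 188×0.201 = 37.788, 188×0.221 = 41.548, 188×0.182 = 34.216, 188×0.120 = 22.56, 188×0.066 = 12.408, 188×0.051 = 9.588.
χ² = (14−6.956)²/6.956 + (29−22.936)²/22.936 + (24−37.788)²/37.788 + (32−41.548)²/41.548 + (34−34.216)²/34.216 + (36−22.56)²/22.56 + (8−12.408)²/12.408 + (11−9.588)²/9.588
   = 7.133 + 1.603 + 5.031 + 2.194 + 0.001 + 8.007 + 1.566 + 0.208
Sum = 25.74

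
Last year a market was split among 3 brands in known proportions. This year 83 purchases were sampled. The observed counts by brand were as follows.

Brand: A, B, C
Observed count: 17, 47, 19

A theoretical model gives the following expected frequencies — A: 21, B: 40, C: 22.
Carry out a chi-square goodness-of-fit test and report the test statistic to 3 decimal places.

2.396

χ² = (17−21)²/21 + (47−40)²/40 + (19−22)²/22
   = 0.7619 + 1.2250 + 0.4091
Sum = 2.396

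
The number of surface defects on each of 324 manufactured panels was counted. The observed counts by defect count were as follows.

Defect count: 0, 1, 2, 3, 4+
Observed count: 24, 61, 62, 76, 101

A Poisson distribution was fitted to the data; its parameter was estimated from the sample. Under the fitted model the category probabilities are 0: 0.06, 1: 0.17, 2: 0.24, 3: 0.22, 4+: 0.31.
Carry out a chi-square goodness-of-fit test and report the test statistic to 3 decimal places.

5.216

Expected counts E_i = n·p_i: 324×0.06 = 19.44, 324×0.17 = 55.08, 324×0.24 = 77.76, 324×0.22 = 71.28, 324×0.31 = 100.44.
0: (24 − 19.44)²/19.44 = 20.7936/19.44 = 1.0696
1: (61 − 55.08)²/55.08 = 35.0464/55.08 = 0.6363
2: (62 − 77.76)²/77.76 = 248.3776/77.76 = 3.1942
3: (76 − 71.28)²/71.28 = 22.2784/71.28 = 0.3125
4+: (101 − 100.44)²/100.44 = 0.3136/100.44 = 0.0031
Sum = 5.216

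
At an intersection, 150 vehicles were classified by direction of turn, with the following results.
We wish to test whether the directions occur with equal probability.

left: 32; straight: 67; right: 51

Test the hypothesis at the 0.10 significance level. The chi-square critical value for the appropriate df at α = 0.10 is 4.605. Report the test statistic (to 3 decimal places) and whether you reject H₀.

Expected count for each of the 3 categories: 150/3 = 50.
left: (32 − 50)²/50 = 324/50 = 6.4800
straight: (67 − 50)²/50 = 289/50 = 5.7800
right: (51 − 50)²/50 = 1/50 = 0.0200
Sum = 12.280
df = 2. Since 12.280 > 4.605, we reject H₀.

12.280; reject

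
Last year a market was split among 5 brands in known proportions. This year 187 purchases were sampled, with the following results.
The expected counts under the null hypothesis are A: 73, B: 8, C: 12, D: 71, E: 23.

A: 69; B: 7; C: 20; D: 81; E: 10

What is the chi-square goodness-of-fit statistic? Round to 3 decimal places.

14.434

A: (69 − 73)²/73 = 16/73 = 0.2192
B: (7 − 8)²/8 = 1/8 = 0.1250
C: (20 − 12)²/12 = 64/12 = 5.3333
D: (81 − 71)²/71 = 100/71 = 1.4085
E: (10 − 23)²/23 = 169/23 = 7.3478
Sum = 14.434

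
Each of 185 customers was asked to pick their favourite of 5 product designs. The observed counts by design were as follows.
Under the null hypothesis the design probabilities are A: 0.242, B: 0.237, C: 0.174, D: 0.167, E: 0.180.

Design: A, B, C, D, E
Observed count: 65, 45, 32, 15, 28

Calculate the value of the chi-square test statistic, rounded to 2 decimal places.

18.19

Expected counts E_i = n·p_i: 185×0.242 = 44.77, 185×0.237 = 43.845, 185×0.174 = 32.19, 185×0.167 = 30.895, 185×0.180 = 33.3.
cat         O        E   (O−E)²/E
A          65    44.77      9.141
B          45   43.845      0.030
C          32    32.19      0.001
D          15   30.895      8.178
E          28     33.3      0.844
Sum = 18.19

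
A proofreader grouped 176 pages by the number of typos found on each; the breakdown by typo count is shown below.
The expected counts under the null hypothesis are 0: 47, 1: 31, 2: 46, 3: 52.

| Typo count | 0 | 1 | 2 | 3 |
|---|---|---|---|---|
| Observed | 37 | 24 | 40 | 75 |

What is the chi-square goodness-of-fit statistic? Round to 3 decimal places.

14.664

0: (37 − 47)²/47 = 100/47 = 2.1277
1: (24 − 31)²/31 = 49/31 = 1.5806
2: (40 − 46)²/46 = 36/46 = 0.7826
3: (75 − 52)²/52 = 529/52 = 10.1731
Sum = 14.664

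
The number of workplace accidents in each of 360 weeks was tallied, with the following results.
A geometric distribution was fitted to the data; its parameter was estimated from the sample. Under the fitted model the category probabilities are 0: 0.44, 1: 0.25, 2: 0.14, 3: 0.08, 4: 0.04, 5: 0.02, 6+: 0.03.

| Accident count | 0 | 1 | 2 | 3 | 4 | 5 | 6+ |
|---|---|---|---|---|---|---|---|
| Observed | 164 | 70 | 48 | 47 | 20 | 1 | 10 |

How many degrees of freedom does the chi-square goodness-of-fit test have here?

5

There are k = 7 categories and 1 parameter estimated from the data, so df = 7 − 1 − 1 = 5.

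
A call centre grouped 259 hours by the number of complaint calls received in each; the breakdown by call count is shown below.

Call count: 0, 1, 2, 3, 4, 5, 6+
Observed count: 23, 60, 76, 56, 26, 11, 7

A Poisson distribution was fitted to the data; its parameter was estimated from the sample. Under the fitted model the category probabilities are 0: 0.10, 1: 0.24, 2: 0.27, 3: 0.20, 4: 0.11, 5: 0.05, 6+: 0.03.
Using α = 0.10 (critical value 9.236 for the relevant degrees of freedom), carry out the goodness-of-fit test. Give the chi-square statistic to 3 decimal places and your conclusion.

Expected counts E_i = n·p_i: 259×0.10 = 25.9, 259×0.24 = 62.16, 259×0.27 = 69.93, 259×0.20 = 51.8, 259×0.11 = 28.49, 259×0.05 = 12.95, 259×0.03 = 7.77.
χ² = (23−25.9)²/25.9 + (60−62.16)²/62.16 + (76−69.93)²/69.93 + (56−51.8)²/51.8 + (26−28.49)²/28.49 + (11−12.95)²/12.95 + (7−7.77)²/7.77
   = 0.3247 + 0.0751 + 0.5269 + 0.3405 + 0.2176 + 0.2936 + 0.0763
Sum = 1.855
df = 5. Since 1.855 < 9.236, we do not reject H₀.

1.855; do not reject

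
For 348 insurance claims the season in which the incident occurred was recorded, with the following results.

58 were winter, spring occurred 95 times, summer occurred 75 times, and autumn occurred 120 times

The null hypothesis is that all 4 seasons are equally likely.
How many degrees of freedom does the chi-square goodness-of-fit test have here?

3

There are k = 4 categories and no parameters were estimated from the data, so df = 4 − 1 = 3.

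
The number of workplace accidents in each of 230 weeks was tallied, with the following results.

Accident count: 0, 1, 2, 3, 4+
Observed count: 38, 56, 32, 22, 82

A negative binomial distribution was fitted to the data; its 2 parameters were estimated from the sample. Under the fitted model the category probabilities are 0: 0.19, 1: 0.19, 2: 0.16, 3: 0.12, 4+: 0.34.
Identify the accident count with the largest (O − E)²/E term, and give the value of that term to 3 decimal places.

Expected counts E_i = n·p_i: 230×0.19 = 43.7, 230×0.19 = 43.7, 230×0.16 = 36.8, 230×0.12 = 27.6, 230×0.34 = 78.2.
0: (38 − 43.7)²/43.7 = 32.49/43.7 = 0.7435
1: (56 − 43.7)²/43.7 = 151.29/43.7 = 3.4620
2: (32 − 36.8)²/36.8 = 23.04/36.8 = 0.6261
3: (22 − 27.6)²/27.6 = 31.36/27.6 = 1.1362
4+: (82 − 78.2)²/78.2 = 14.44/78.2 = 0.1847
The largest term is for 1: 3.462.

1, 3.462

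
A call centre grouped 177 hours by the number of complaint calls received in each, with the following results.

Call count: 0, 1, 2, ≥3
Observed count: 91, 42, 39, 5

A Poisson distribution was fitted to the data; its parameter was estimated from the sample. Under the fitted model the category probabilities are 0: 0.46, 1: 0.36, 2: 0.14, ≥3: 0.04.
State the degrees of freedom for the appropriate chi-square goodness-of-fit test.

2

There are k = 4 categories and 1 parameter estimated from the data, so df = 4 − 1 − 1 = 2.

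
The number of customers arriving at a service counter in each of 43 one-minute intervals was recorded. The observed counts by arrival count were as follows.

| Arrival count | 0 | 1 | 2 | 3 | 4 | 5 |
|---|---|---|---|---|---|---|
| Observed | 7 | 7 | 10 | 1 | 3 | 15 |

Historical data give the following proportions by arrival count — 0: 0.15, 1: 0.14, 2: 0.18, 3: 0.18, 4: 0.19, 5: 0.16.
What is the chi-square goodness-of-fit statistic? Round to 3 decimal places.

19.591

Expected counts E_i = n·p_i: 43×0.15 = 6.45, 43×0.14 = 6.02, 43×0.18 = 7.74, 43×0.18 = 7.74, 43×0.19 = 8.17, 43×0.16 = 6.88.
χ² = (7−6.45)²/6.45 + (7−6.02)²/6.02 + (10−7.74)²/7.74 + (1−7.74)²/7.74 + (3−8.17)²/8.17 + (15−6.88)²/6.88
   = 0.0469 + 0.1595 + 0.6599 + 5.8692 + 3.2716 + 9.5835
Sum = 19.591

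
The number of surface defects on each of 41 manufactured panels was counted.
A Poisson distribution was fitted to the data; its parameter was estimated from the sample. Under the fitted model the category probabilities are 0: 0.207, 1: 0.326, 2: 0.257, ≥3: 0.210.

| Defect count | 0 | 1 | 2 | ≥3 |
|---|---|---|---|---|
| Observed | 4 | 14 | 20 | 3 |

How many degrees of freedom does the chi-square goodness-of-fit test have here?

2

There are k = 4 categories and 1 parameter estimated from the data, so df = 4 − 1 − 1 = 2.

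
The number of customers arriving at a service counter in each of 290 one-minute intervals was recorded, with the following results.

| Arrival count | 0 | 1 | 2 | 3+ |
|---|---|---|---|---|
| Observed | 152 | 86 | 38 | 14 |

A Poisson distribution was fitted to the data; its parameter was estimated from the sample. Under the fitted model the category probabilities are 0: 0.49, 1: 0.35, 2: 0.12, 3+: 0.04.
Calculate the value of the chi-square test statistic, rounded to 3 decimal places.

Expected counts E_i = n·p_i: 290×0.49 = 142.1, 290×0.35 = 101.5, 290×0.12 = 34.8, 290×0.04 = 11.6.
0: (152 − 142.1)²/142.1 = 98.01/142.1 = 0.6897
1: (86 − 101.5)²/101.5 = 240.25/101.5 = 2.3670
2: (38 − 34.8)²/34.8 = 10.24/34.8 = 0.2943
3+: (14 − 11.6)²/11.6 = 5.76/11.6 = 0.4966
Sum = 3.848

3.848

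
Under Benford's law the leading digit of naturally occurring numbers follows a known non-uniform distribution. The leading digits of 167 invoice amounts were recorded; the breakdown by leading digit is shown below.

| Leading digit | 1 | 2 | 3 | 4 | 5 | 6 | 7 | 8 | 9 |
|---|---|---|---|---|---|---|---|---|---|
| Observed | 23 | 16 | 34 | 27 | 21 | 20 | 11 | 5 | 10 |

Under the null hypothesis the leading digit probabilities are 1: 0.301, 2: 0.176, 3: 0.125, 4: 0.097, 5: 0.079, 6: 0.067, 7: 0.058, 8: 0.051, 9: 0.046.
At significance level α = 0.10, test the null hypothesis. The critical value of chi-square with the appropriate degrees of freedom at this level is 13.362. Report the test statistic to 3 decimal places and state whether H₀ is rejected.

50.235; reject

Expected counts E_i = n·p_i: 167×0.301 = 50.267, 167×0.176 = 29.392, 167×0.125 = 20.875, 167×0.097 = 16.199, 167×0.079 = 13.193, 167×0.067 = 11.189, 167×0.058 = 9.686, 167×0.051 = 8.517, 167×0.046 = 7.682.
1: (23 − 50.267)²/50.267 = 743.489289/50.267 = 14.7908
2: (16 − 29.392)²/29.392 = 179.345664/29.392 = 6.1019
3: (34 − 20.875)²/20.875 = 172.265625/20.875 = 8.2522
4: (27 − 16.199)²/16.199 = 116.661601/16.199 = 7.2018
5: (21 − 13.193)²/13.193 = 60.949249/13.193 = 4.6198
6: (20 − 11.189)²/11.189 = 77.633721/11.189 = 6.9384
7: (11 − 9.686)²/9.686 = 1.726596/9.686 = 0.1783
8: (5 − 8.517)²/8.517 = 12.369289/8.517 = 1.4523
9: (10 − 7.682)²/7.682 = 5.373124/7.682 = 0.6994
Sum = 50.235
df = 8. Since 50.235 > 13.362, we reject H₀.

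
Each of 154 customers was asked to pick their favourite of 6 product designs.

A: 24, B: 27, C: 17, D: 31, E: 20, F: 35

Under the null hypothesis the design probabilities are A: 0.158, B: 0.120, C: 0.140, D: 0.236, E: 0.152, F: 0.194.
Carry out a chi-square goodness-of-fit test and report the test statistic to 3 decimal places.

7.058

Expected counts E_i = n·p_i: 154×0.158 = 24.332, 154×0.120 = 18.48, 154×0.140 = 21.56, 154×0.236 = 36.344, 154×0.152 = 23.408, 154×0.194 = 29.876.
χ² = (24−24.332)²/24.332 + (27−18.48)²/18.48 + (17−21.56)²/21.56 + (31−36.344)²/36.344 + (20−23.408)²/23.408 + (35−29.876)²/29.876
   = 0.0045 + 3.9281 + 0.9645 + 0.7858 + 0.4962 + 0.8788
Sum = 7.058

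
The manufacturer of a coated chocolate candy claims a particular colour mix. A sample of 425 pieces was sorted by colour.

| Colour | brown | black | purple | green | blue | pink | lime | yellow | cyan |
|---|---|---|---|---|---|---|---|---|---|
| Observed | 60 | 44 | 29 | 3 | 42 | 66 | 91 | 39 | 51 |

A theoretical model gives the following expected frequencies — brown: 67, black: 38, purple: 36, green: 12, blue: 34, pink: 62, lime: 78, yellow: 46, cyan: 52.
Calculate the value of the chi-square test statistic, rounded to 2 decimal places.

15.18

χ² = (60−67)²/67 + (44−38)²/38 + (29−36)²/36 + (3−12)²/12 + (42−34)²/34 + (66−62)²/62 + (91−78)²/78 + (39−46)²/46 + (51−52)²/52
   = 0.731 + 0.947 + 1.361 + 6.750 + 1.882 + 0.258 + 2.167 + 1.065 + 0.019
Sum = 15.18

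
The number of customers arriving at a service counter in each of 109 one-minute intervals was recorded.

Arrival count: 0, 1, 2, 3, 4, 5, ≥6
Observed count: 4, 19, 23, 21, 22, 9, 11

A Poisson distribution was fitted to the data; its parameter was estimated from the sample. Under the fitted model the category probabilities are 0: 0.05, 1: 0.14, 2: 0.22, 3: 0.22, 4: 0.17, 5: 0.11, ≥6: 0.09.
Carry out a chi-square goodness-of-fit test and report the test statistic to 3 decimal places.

3.253

Expected counts E_i = n·p_i: 109×0.05 = 5.45, 109×0.14 = 15.26, 109×0.22 = 23.98, 109×0.22 = 23.98, 109×0.17 = 18.53, 109×0.11 = 11.99, 109×0.09 = 9.81.
χ² = (4−5.45)²/5.45 + (19−15.26)²/15.26 + (23−23.98)²/23.98 + (21−23.98)²/23.98 + (22−18.53)²/18.53 + (9−11.99)²/11.99 + (11−9.81)²/9.81
   = 0.3858 + 0.9166 + 0.0401 + 0.3703 + 0.6498 + 0.7456 + 0.1444
Sum = 3.253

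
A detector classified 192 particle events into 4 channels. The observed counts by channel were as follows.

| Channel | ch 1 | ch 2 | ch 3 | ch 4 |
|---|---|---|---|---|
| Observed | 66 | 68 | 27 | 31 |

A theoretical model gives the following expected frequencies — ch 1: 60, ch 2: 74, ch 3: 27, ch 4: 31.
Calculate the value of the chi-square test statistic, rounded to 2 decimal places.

cat         O        E   (O−E)²/E
ch 1       66       60      0.600
ch 2       68       74      0.486
ch 3       27       27      0.000
ch 4       31       31      0.000
Sum = 1.09

1.09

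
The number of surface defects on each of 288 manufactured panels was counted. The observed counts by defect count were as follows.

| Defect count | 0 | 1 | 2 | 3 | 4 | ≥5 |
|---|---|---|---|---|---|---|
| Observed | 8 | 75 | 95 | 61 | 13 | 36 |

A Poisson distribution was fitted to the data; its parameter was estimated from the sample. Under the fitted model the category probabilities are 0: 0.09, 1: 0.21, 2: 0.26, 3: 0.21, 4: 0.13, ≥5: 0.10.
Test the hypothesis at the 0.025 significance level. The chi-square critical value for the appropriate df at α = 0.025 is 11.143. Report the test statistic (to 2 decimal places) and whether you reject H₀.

39.04; reject

Expected counts E_i = n·p_i: 288×0.09 = 25.92, 288×0.21 = 60.48, 288×0.26 = 74.88, 288×0.21 = 60.48, 288×0.13 = 37.44, 288×0.10 = 28.8.
cat         O        E   (O−E)²/E
0           8    25.92     12.389
1          75    60.48      3.486
2          95    74.88      5.406
3          61    60.48      0.004
4          13    37.44     15.954
≥5         36     28.8      1.800
Sum = 39.04
df = 4. Since 39.04 > 11.143, we reject H₀.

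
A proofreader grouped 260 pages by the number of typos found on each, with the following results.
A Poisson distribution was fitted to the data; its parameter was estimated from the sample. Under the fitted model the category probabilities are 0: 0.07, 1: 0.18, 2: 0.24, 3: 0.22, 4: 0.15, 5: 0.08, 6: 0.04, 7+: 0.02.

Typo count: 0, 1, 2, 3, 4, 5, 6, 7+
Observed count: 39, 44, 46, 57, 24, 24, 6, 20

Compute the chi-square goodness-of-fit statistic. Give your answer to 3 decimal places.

78.496

Expected counts E_i = n·p_i: 260×0.07 = 18.2, 260×0.18 = 46.8, 260×0.24 = 62.4, 260×0.22 = 57.2, 260×0.15 = 39, 260×0.08 = 20.8, 260×0.04 = 10.4, 260×0.02 = 5.2.
cat         O        E   (O−E)²/E
0          39     18.2    23.7714
1          44     46.8     0.1675
2          46     62.4     4.3103
3          57     57.2     0.0007
4          24       39     5.7692
5          24     20.8     0.4923
6           6     10.4     1.8615
7+         20      5.2    42.1231
Sum = 78.496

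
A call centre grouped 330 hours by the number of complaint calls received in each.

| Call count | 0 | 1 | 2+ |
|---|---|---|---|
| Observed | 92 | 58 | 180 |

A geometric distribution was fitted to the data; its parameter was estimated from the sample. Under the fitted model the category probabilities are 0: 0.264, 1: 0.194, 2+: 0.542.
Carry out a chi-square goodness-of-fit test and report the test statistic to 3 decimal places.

0.847

Expected counts E_i = n·p_i: 330×0.264 = 87.12, 330×0.194 = 64.02, 330×0.542 = 178.86.
0: (92 − 87.12)²/87.12 = 23.8144/87.12 = 0.2734
1: (58 − 64.02)²/64.02 = 36.2404/64.02 = 0.5661
2+: (180 − 178.86)²/178.86 = 1.2996/178.86 = 0.0073
Sum = 0.847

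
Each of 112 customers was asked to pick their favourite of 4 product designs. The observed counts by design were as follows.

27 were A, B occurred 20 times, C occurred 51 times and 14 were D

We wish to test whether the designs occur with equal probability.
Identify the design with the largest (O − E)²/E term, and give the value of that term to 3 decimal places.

Under H₀ each category has probability 1/4, so each expected count is 112/4 = 28.
cat         O        E   (O−E)²/E
A          27       28     0.0357
B          20       28     2.2857
C          51       28    18.8929
D          14       28     7.0000
The largest term is for C: 18.893.

C, 18.893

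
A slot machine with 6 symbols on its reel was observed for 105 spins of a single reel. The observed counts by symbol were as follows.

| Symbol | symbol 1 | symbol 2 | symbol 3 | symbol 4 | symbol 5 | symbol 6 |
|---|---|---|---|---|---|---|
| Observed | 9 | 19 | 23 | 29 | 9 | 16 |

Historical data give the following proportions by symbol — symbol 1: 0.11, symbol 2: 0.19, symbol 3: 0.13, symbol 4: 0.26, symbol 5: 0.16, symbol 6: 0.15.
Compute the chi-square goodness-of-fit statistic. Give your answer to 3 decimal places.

10.744

Expected counts E_i = n·p_i: 105×0.11 = 11.55, 105×0.19 = 19.95, 105×0.13 = 13.65, 105×0.26 = 27.3, 105×0.16 = 16.8, 105×0.15 = 15.75.
χ² = (9−11.55)²/11.55 + (19−19.95)²/19.95 + (23−13.65)²/13.65 + (29−27.3)²/27.3 + (9−16.8)²/16.8 + (16−15.75)²/15.75
   = 0.5630 + 0.0452 + 6.4046 + 0.1059 + 3.6214 + 0.0040
Sum = 10.744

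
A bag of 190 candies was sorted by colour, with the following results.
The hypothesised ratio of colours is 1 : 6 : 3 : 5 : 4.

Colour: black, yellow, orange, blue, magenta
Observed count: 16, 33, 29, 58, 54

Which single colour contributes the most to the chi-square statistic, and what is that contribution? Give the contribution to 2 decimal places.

Ratio total = 19. Expected counts: 190×1/19 = 10, 190×6/19 = 60, 190×3/19 = 30, 190×5/19 = 50, 190×4/19 = 40.
black: (16 − 10)²/10 = 36/10 = 3.600
yellow: (33 − 60)²/60 = 729/60 = 12.150
orange: (29 − 30)²/30 = 1/30 = 0.033
blue: (58 − 50)²/50 = 64/50 = 1.280
magenta: (54 − 40)²/40 = 196/40 = 4.900
The largest term is for yellow: 12.15.

yellow, 12.15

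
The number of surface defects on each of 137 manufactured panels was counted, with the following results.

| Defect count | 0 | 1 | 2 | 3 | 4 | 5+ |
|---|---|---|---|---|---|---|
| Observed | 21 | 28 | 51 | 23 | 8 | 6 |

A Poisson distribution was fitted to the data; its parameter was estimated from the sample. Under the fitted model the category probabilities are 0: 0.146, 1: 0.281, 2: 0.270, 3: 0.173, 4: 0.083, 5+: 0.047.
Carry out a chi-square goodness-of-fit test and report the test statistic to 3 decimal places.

Expected counts E_i = n·p_i: 137×0.146 = 20.002, 137×0.281 = 38.497, 137×0.270 = 36.99, 137×0.173 = 23.701, 137×0.083 = 11.371, 137×0.047 = 6.439.
0: (21 − 20.002)²/20.002 = 0.996004/20.002 = 0.0498
1: (28 − 38.497)²/38.497 = 110.187009/38.497 = 2.8622
2: (51 − 36.99)²/36.99 = 196.2801/36.99 = 5.3063
3: (23 − 23.701)²/23.701 = 0.491401/23.701 = 0.0207
4: (8 − 11.371)²/11.371 = 11.363641/11.371 = 0.9994
5+: (6 − 6.439)²/6.439 = 0.192721/6.439 = 0.0299
Sum = 9.268

9.268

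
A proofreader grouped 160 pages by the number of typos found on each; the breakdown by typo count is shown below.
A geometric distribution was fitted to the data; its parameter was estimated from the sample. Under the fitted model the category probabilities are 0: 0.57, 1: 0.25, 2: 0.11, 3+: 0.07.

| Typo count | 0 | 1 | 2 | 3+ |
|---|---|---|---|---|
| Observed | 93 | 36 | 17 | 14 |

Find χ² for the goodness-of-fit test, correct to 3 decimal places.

1.156

Expected counts E_i = n·p_i: 160×0.57 = 91.2, 160×0.25 = 40, 160×0.11 = 17.6, 160×0.07 = 11.2.
χ² = (93−91.2)²/91.2 + (36−40)²/40 + (17−17.6)²/17.6 + (14−11.2)²/11.2
   = 0.0355 + 0.4000 + 0.0205 + 0.7000
Sum = 1.156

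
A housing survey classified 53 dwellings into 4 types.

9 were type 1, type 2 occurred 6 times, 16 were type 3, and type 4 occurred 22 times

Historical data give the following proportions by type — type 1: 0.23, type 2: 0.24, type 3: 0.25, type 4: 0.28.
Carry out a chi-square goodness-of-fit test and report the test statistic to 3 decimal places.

8.410

Expected counts E_i = n·p_i: 53×0.23 = 12.19, 53×0.24 = 12.72, 53×0.25 = 13.25, 53×0.28 = 14.84.
cat         O        E   (O−E)²/E
type 1      9    12.19     0.8348
type 2      6    12.72     3.5502
type 3     16    13.25     0.5708
type 4     22    14.84     3.4546
Sum = 8.410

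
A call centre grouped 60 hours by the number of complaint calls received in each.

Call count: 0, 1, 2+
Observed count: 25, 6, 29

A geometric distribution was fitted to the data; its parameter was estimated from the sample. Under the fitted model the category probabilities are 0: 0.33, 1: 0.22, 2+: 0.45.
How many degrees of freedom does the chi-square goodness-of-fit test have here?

1

There are k = 3 categories and 1 parameter estimated from the data, so df = 3 − 1 − 1 = 1.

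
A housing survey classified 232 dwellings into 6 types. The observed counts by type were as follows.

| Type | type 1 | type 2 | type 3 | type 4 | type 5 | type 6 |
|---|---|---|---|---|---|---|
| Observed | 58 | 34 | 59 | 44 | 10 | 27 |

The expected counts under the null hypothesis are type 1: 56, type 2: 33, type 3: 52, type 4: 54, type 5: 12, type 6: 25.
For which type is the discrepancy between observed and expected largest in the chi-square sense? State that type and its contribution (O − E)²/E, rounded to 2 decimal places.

type 4, 1.85

χ² = (58−56)²/56 + (34−33)²/33 + (59−52)²/52 + (44−54)²/54 + (10−12)²/12 + (27−25)²/25
   = 0.071 + 0.030 + 0.942 + 1.852 + 0.333 + 0.160
The largest term is for type 4: 1.85.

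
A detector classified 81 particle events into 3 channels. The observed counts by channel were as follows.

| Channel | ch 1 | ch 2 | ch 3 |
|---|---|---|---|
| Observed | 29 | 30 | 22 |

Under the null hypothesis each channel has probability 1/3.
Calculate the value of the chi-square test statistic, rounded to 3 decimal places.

Under H₀ each category has probability 1/3, so each expected count is 81/3 = 27.
ch 1: (29 − 27)²/27 = 4/27 = 0.1481
ch 2: (30 − 27)²/27 = 9/27 = 0.3333
ch 3: (22 − 27)²/27 = 25/27 = 0.9259
Sum = 1.407

1.407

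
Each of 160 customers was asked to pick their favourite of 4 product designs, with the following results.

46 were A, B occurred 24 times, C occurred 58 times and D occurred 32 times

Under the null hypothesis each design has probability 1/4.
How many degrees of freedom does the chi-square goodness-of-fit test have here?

3

There are k = 4 categories and no parameters were estimated from the data, so df = 4 − 1 = 3.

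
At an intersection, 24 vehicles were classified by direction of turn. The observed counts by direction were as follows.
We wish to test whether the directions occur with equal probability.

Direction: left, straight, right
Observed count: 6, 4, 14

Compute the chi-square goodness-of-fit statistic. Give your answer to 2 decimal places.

Under H₀ each category has probability 1/3, so each expected count is 24/3 = 8.
χ² = (6−8)²/8 + (4−8)²/8 + (14−8)²/8
   = 0.500 + 2.000 + 4.500
Sum = 7.00

7.00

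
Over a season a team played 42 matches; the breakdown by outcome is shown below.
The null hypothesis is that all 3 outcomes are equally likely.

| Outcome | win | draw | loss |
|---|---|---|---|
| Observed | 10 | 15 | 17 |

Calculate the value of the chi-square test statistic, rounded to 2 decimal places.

1.86

Expected count for each of the 3 categories: 42/3 = 14.
χ² = (10−14)²/14 + (15−14)²/14 + (17−14)²/14
   = 1.143 + 0.071 + 0.643
Sum = 1.86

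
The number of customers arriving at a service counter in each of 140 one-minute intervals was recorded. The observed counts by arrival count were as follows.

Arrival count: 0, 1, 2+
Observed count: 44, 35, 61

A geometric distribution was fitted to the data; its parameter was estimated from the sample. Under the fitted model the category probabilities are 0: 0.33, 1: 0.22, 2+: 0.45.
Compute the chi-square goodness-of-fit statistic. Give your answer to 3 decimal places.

Expected counts E_i = n·p_i: 140×0.33 = 46.2, 140×0.22 = 30.8, 140×0.45 = 63.
cat         O        E   (O−E)²/E
0          44     46.2     0.1048
1          35     30.8     0.5727
2+         61       63     0.0635
Sum = 0.741

0.741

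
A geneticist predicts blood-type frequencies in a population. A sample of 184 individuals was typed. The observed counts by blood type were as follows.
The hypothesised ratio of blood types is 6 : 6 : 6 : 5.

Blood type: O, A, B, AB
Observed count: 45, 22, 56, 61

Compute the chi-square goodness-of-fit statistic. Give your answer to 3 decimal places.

Ratio total = 23. Expected counts: 184×6/23 = 48, 184×6/23 = 48, 184×6/23 = 48, 184×5/23 = 40.
cat         O        E   (O−E)²/E
O          45       48     0.1875
A          22       48    14.0833
B          56       48     1.3333
AB         61       40    11.0250
Sum = 26.629

26.629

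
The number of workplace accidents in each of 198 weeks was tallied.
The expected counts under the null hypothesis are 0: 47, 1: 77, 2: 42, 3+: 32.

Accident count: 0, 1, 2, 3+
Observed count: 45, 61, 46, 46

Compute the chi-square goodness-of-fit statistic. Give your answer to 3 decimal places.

χ² = (45−47)²/47 + (61−77)²/77 + (46−42)²/42 + (46−32)²/32
   = 0.0851 + 3.3247 + 0.3810 + 6.1250
Sum = 9.916

9.916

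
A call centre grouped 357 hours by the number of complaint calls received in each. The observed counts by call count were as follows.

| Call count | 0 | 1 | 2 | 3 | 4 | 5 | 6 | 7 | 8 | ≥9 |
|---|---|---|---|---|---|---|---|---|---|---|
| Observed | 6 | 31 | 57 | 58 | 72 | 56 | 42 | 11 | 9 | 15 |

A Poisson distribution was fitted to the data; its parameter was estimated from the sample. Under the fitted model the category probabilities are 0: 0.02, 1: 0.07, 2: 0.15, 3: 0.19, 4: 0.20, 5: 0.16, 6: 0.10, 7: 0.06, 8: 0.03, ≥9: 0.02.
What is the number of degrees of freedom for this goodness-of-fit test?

There are k = 10 categories and 1 parameter estimated from the data, so df = 10 − 1 − 1 = 8.

8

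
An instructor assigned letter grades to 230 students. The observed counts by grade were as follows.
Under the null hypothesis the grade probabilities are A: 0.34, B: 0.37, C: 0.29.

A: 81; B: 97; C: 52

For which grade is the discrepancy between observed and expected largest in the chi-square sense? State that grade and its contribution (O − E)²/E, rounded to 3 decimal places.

C, 3.240

Expected counts E_i = n·p_i: 230×0.34 = 78.2, 230×0.37 = 85.1, 230×0.29 = 66.7.
cat         O        E   (O−E)²/E
A          81     78.2     0.1003
B          97     85.1     1.6640
C          52     66.7     3.2397
The largest term is for C: 3.240.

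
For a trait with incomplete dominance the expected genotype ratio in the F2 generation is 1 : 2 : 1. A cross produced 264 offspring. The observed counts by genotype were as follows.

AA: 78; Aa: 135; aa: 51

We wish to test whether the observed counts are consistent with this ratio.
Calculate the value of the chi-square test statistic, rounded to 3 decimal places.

5.659

Ratio total = 4. Expected counts: 264×1/4 = 66, 264×2/4 = 132, 264×1/4 = 66.
AA: (78 − 66)²/66 = 144/66 = 2.1818
Aa: (135 − 132)²/132 = 9/132 = 0.0682
aa: (51 − 66)²/66 = 225/66 = 3.4091
Sum = 5.659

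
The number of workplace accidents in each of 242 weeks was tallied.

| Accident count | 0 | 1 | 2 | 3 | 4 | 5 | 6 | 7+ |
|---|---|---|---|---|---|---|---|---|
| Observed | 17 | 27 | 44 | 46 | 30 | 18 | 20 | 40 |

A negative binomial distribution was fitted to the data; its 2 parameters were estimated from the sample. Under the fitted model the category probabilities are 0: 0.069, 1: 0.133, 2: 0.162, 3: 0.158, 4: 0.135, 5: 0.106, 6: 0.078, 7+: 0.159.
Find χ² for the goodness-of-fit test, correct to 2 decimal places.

5.63

Expected counts E_i = n·p_i: 242×0.069 = 16.698, 242×0.133 = 32.186, 242×0.162 = 39.204, 242×0.158 = 38.236, 242×0.135 = 32.67, 242×0.106 = 25.652, 242×0.078 = 18.876, 242×0.159 = 38.478.
cat         O        E   (O−E)²/E
0          17   16.698      0.005
1          27   32.186      0.836
2          44   39.204      0.587
3          46   38.236      1.577
4          30    32.67      0.218
5          18   25.652      2.283
6          20   18.876      0.067
7+         40   38.478      0.060
Sum = 5.63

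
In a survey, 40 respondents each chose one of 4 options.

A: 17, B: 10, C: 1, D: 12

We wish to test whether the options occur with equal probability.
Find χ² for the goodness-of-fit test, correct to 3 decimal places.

13.400

Expected count for each of the 4 categories: 40/4 = 10.
A: (17 − 10)²/10 = 49/10 = 4.9000
B: (10 − 10)²/10 = 0/10 = 0.0000
C: (1 − 10)²/10 = 81/10 = 8.1000
D: (12 − 10)²/10 = 4/10 = 0.4000
Sum = 13.400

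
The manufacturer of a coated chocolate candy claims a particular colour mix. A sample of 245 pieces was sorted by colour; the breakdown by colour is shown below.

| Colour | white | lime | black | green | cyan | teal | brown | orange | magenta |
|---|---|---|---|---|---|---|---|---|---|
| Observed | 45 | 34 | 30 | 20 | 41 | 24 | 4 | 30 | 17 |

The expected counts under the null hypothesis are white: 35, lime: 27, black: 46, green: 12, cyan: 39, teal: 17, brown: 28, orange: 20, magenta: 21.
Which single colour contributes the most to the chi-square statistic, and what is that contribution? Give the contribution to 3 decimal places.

cat          O        E   (O−E)²/E
white       45       35     2.8571
lime        34       27     1.8148
black       30       46     5.5652
green       20       12     5.3333
cyan        41       39     0.1026
teal        24       17     2.8824
brown        4       28    20.5714
orange      30       20     5.0000
magenta     17       21     0.7619
The largest term is for brown: 20.571.

brown, 20.571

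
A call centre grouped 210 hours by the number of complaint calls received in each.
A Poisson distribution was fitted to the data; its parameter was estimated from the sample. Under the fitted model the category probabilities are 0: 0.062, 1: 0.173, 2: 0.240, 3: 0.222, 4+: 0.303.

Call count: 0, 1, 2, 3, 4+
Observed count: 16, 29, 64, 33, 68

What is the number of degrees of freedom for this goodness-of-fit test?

There are k = 5 categories and 1 parameter estimated from the data, so df = 5 − 1 − 1 = 3.

3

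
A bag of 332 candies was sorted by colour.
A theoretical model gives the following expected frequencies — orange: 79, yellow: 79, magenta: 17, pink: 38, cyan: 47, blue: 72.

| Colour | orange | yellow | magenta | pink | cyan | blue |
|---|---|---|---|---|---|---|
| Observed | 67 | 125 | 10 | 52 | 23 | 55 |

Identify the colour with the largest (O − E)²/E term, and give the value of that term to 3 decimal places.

yellow, 26.785

cat          O        E   (O−E)²/E
orange      67       79     1.8228
yellow     125       79    26.7848
magenta     10       17     2.8824
pink        52       38     5.1579
cyan        23       47    12.2553
blue        55       72     4.0139
The largest term is for yellow: 26.785.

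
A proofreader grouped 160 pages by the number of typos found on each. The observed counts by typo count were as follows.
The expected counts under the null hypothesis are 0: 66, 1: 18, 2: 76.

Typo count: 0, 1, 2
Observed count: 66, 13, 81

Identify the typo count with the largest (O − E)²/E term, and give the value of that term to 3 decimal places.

1, 1.389

χ² = (66−66)²/66 + (13−18)²/18 + (81−76)²/76
   = 0.0000 + 1.3889 + 0.3289
The largest term is for 1: 1.389.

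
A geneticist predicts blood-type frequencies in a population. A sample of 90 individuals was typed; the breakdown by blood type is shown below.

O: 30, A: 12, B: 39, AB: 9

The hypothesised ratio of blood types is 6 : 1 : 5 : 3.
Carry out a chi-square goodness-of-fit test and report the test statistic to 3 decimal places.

14.200

Ratio total = 15. Expected counts: 90×6/15 = 36, 90×1/15 = 6, 90×5/15 = 30, 90×3/15 = 18.
O: (30 − 36)²/36 = 36/36 = 1.0000
A: (12 − 6)²/6 = 36/6 = 6.0000
B: (39 − 30)²/30 = 81/30 = 2.7000
AB: (9 − 18)²/18 = 81/18 = 4.5000
Sum = 14.200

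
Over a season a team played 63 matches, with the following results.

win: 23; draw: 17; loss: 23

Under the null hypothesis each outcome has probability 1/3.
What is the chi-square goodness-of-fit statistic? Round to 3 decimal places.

1.143

Expected count for each of the 3 categories: 63/3 = 21.
cat         O        E   (O−E)²/E
win        23       21     0.1905
draw       17       21     0.7619
loss       23       21     0.1905
Sum = 1.143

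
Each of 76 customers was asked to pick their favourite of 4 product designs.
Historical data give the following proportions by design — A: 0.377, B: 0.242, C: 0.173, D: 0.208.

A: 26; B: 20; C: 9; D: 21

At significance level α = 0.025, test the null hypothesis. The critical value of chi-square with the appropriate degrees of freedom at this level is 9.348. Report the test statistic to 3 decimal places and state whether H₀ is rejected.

3.400; do not reject

Expected counts E_i = n·p_i: 76×0.377 = 28.652, 76×0.242 = 18.392, 76×0.173 = 13.148, 76×0.208 = 15.808.
A: (26 − 28.652)²/28.652 = 7.033104/28.652 = 0.2455
B: (20 − 18.392)²/18.392 = 2.585664/18.392 = 0.1406
C: (9 − 13.148)²/13.148 = 17.205904/13.148 = 1.3086
D: (21 − 15.808)²/15.808 = 26.956864/15.808 = 1.7053
Sum = 3.400
df = 3. Since 3.400 < 9.348, we do not reject H₀.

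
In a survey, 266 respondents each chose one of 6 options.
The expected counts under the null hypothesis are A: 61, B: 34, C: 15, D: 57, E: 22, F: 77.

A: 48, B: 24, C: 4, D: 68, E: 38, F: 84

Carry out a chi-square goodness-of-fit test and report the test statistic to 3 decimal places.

28.174

cat         O        E   (O−E)²/E
A          48       61     2.7705
B          24       34     2.9412
C           4       15     8.0667
D          68       57     2.1228
E          38       22    11.6364
F          84       77     0.6364
Sum = 28.174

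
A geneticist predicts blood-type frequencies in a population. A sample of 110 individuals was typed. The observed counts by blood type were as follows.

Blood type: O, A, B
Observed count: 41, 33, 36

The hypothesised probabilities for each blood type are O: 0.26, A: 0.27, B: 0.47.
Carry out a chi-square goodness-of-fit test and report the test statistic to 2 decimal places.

10.51

Expected counts E_i = n·p_i: 110×0.26 = 28.6, 110×0.27 = 29.7, 110×0.47 = 51.7.
cat         O        E   (O−E)²/E
O          41     28.6      5.376
A          33     29.7      0.367
B          36     51.7      4.768
Sum = 10.51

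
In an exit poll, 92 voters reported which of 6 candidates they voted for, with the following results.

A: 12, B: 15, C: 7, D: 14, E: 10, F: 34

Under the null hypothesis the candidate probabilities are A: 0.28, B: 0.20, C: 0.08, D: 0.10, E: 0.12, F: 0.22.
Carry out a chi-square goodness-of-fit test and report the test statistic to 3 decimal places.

Expected counts E_i = n·p_i: 92×0.28 = 25.76, 92×0.20 = 18.4, 92×0.08 = 7.36, 92×0.10 = 9.2, 92×0.12 = 11.04, 92×0.22 = 20.24.
χ² = (12−25.76)²/25.76 + (15−18.4)²/18.4 + (7−7.36)²/7.36 + (14−9.2)²/9.2 + (10−11.04)²/11.04 + (34−20.24)²/20.24
   = 7.3501 + 0.6283 + 0.0176 + 2.5043 + 0.0980 + 9.3546
Sum = 19.953

19.953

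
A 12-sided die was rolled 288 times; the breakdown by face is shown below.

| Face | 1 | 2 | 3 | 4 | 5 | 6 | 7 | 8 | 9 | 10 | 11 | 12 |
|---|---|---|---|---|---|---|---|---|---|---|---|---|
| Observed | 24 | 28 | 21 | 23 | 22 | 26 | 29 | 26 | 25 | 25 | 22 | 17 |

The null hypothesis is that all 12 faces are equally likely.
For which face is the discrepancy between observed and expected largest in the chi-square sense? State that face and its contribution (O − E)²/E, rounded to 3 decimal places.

12, 2.042

Expected count for each of the 12 categories: 288/12 = 24.
χ² = (24−24)²/24 + (28−24)²/24 + (21−24)²/24 + (23−24)²/24 + (22−24)²/24 + (26−24)²/24 + (29−24)²/24 + (26−24)²/24 + (25−24)²/24 + (25−24)²/24 + (22−24)²/24 + (17−24)²/24
   = 0.0000 + 0.6667 + 0.3750 + 0.0417 + 0.1667 + 0.1667 + 1.0417 + 0.1667 + 0.0417 + 0.0417 + 0.1667 + 2.0417
The largest term is for 12: 2.042.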